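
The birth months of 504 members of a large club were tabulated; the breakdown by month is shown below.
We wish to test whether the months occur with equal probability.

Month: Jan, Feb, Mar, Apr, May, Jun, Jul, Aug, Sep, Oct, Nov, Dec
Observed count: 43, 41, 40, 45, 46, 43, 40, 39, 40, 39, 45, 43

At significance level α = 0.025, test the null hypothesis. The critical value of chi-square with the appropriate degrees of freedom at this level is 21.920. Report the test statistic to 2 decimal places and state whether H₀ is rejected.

1.62; do not reject

Expected count for each of the 12 categories: 504/12 = 42.
cat         O        E   (O−E)²/E
Jan        43       42      0.024
Feb        41       42      0.024
Mar        40       42      0.095
Apr        45       42      0.214
May        46       42      0.381
Jun        43       42      0.024
Jul        40       42      0.095
Aug        39       42      0.214
Sep        40       42      0.095
Oct        39       42      0.214
Nov        45       42      0.214
Dec        43       42      0.024
Sum = 1.62
df = 11. Since 1.62 < 21.920, we do not reject H₀.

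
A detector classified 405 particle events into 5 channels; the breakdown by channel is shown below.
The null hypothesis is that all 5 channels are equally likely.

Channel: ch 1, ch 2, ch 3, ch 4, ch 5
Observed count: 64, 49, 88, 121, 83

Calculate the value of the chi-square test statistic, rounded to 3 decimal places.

Under H₀ each category has probability 1/5, so each expected count is 405/5 = 81.
χ² = (64−81)²/81 + (49−81)²/81 + (88−81)²/81 + (121−81)²/81 + (83−81)²/81
   = 3.5679 + 12.6420 + 0.6049 + 19.7531 + 0.0494
Sum = 36.617

36.617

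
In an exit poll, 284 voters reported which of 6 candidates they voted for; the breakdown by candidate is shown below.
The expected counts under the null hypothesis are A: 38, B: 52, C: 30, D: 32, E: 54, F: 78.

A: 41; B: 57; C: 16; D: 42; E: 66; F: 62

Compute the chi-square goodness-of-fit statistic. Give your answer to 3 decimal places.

16.325

cat         O        E   (O−E)²/E
A          41       38     0.2368
B          57       52     0.4808
C          16       30     6.5333
D          42       32     3.1250
E          66       54     2.6667
F          62       78     3.2821
Sum = 16.325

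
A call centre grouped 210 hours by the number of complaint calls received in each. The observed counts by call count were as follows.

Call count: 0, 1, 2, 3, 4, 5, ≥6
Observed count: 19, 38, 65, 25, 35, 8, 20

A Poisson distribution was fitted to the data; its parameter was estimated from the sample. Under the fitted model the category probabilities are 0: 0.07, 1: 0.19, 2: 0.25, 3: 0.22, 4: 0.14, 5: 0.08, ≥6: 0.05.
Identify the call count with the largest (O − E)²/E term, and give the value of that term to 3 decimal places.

3, 9.728

Expected counts E_i = n·p_i: 210×0.07 = 14.7, 210×0.19 = 39.9, 210×0.25 = 52.5, 210×0.22 = 46.2, 210×0.14 = 29.4, 210×0.08 = 16.8, 210×0.05 = 10.5.
cat         O        E   (O−E)²/E
0          19     14.7     1.2578
1          38     39.9     0.0905
2          65     52.5     2.9762
3          25     46.2     9.7281
4          35     29.4     1.0667
5           8     16.8     4.6095
≥6         20     10.5     8.5952
The largest term is for 3: 9.728.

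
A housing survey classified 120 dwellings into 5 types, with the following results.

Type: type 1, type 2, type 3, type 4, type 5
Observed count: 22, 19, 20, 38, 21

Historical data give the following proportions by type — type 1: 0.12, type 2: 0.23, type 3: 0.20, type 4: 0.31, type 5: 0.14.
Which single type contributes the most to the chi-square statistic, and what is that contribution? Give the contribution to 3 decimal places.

Expected counts E_i = n·p_i: 120×0.12 = 14.4, 120×0.23 = 27.6, 120×0.20 = 24, 120×0.31 = 37.2, 120×0.14 = 16.8.
χ² = (22−14.4)²/14.4 + (19−27.6)²/27.6 + (20−24)²/24 + (38−37.2)²/37.2 + (21−16.8)²/16.8
   = 4.0111 + 2.6797 + 0.6667 + 0.0172 + 1.0500
The largest term is for type 1: 4.011.

type 1, 4.011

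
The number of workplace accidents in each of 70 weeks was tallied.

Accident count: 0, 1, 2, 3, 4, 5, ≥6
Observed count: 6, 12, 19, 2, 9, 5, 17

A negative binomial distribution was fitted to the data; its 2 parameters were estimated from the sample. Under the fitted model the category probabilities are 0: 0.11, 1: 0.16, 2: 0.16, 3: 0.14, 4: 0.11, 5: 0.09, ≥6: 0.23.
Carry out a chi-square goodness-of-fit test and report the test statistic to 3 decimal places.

Expected counts E_i = n·p_i: 70×0.11 = 7.7, 70×0.16 = 11.2, 70×0.16 = 11.2, 70×0.14 = 9.8, 70×0.11 = 7.7, 70×0.09 = 6.3, 70×0.23 = 16.1.
χ² = (6−7.7)²/7.7 + (12−11.2)²/11.2 + (19−11.2)²/11.2 + (2−9.8)²/9.8 + (9−7.7)²/7.7 + (5−6.3)²/6.3 + (17−16.1)²/16.1
   = 0.3753 + 0.0571 + 5.4321 + 6.2082 + 0.2195 + 0.2683 + 0.0503
Sum = 12.611

12.611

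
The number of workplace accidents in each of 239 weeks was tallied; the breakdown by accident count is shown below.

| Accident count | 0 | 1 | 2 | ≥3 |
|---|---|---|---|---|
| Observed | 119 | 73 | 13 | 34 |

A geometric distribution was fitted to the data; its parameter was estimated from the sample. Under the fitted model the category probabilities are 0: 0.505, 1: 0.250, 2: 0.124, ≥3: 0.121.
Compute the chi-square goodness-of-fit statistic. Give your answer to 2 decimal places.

Expected counts E_i = n·p_i: 239×0.505 = 120.695, 239×0.250 = 59.75, 239×0.124 = 29.636, 239×0.121 = 28.919.
cat         O        E   (O−E)²/E
0         119  120.695      0.024
1          73    59.75      2.938
2          13   29.636      9.339
≥3         34   28.919      0.893
Sum = 13.19

13.19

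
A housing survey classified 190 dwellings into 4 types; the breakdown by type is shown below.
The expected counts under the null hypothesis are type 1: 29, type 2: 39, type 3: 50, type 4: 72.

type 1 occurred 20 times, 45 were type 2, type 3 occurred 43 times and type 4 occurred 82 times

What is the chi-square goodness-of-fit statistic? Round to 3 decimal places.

6.085

cat         O        E   (O−E)²/E
type 1     20       29     2.7931
type 2     45       39     0.9231
type 3     43       50     0.9800
type 4     82       72     1.3889
Sum = 6.085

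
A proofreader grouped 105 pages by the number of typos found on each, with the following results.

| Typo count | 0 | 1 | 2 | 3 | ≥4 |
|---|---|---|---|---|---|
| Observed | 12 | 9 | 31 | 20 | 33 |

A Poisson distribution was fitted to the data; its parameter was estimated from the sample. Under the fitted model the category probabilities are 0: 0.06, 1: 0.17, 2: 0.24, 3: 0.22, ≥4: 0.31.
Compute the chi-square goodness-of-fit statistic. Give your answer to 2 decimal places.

Expected counts E_i = n·p_i: 105×0.06 = 6.3, 105×0.17 = 17.85, 105×0.24 = 25.2, 105×0.22 = 23.1, 105×0.31 = 32.55.
cat         O        E   (O−E)²/E
0          12      6.3      5.157
1           9    17.85      4.388
2          31     25.2      1.335
3          20     23.1      0.416
≥4         33    32.55      0.006
Sum = 11.30

11.30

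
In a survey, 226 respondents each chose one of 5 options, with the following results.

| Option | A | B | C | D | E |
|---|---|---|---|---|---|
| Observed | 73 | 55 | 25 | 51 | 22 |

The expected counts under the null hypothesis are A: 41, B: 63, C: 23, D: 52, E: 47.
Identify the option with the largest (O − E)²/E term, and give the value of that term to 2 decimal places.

cat         O        E   (O−E)²/E
A          73       41     24.976
B          55       63      1.016
C          25       23      0.174
D          51       52      0.019
E          22       47     13.298
The largest term is for A: 24.98.

A, 24.98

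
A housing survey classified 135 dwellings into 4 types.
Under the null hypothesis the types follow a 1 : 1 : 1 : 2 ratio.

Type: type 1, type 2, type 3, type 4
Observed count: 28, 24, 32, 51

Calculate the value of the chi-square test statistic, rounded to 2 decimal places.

Ratio total = 5. Expected counts: 135×1/5 = 27, 135×1/5 = 27, 135×1/5 = 27, 135×2/5 = 54.
cat         O        E   (O−E)²/E
type 1     28       27      0.037
type 2     24       27      0.333
type 3     32       27      0.926
type 4     51       54      0.167
Sum = 1.46

1.46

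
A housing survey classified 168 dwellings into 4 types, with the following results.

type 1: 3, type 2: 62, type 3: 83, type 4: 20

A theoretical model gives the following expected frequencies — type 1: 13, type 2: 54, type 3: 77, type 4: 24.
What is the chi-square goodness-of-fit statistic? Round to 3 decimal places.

cat         O        E   (O−E)²/E
type 1      3       13     7.6923
type 2     62       54     1.1852
type 3     83       77     0.4675
type 4     20       24     0.6667
Sum = 10.012

10.012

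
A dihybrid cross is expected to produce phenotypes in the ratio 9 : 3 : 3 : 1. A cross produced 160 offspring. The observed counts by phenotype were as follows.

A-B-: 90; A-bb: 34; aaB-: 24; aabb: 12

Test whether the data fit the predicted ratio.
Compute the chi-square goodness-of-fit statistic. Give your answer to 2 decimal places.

2.13

Ratio total = 16. Expected counts: 160×9/16 = 90, 160×3/16 = 30, 160×3/16 = 30, 160×1/16 = 10.
A-B-: (90 − 90)²/90 = 0/90 = 0.000
A-bb: (34 − 30)²/30 = 16/30 = 0.533
aaB-: (24 − 30)²/30 = 36/30 = 1.200
aabb: (12 − 10)²/10 = 4/10 = 0.400
Sum = 2.13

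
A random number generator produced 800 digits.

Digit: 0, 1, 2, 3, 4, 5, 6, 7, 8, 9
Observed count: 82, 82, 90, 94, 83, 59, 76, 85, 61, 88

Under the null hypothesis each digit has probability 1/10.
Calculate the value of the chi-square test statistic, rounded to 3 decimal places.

Under H₀ each category has probability 1/10, so each expected count is 800/10 = 80.
cat         O        E   (O−E)²/E
0          82       80     0.0500
1          82       80     0.0500
2          90       80     1.2500
3          94       80     2.4500
4          83       80     0.1125
5          59       80     5.5125
6          76       80     0.2000
7          85       80     0.3125
8          61       80     4.5125
9          88       80     0.8000
Sum = 15.250

15.250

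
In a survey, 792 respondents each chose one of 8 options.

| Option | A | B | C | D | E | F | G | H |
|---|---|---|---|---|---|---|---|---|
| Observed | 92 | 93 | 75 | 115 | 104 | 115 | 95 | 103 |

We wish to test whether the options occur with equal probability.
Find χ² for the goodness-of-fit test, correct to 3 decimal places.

Expected count for each of the 8 categories: 792/8 = 99.
cat         O        E   (O−E)²/E
A          92       99     0.4949
B          93       99     0.3636
C          75       99     5.8182
D         115       99     2.5859
E         104       99     0.2525
F         115       99     2.5859
G          95       99     0.1616
H         103       99     0.1616
Sum = 12.424

12.424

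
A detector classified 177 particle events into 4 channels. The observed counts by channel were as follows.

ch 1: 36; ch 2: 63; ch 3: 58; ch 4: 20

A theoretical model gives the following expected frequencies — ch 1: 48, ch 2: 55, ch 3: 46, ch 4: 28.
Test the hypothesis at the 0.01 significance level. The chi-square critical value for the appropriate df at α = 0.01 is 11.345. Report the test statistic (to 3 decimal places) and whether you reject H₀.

ch 1: (36 − 48)²/48 = 144/48 = 3.0000
ch 2: (63 − 55)²/55 = 64/55 = 1.1636
ch 3: (58 − 46)²/46 = 144/46 = 3.1304
ch 4: (20 − 28)²/28 = 64/28 = 2.2857
Sum = 9.580
df = 3. Since 9.580 < 11.345, we do not reject H₀.

9.580; do not reject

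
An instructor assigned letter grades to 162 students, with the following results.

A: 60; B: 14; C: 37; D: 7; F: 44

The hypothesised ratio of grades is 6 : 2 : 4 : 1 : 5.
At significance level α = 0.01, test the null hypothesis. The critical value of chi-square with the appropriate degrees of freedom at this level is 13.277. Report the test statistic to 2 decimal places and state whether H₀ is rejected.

2.05; do not reject

Ratio total = 18. Expected counts: 162×6/18 = 54, 162×2/18 = 18, 162×4/18 = 36, 162×1/18 = 9, 162×5/18 = 45.
A: (60 − 54)²/54 = 36/54 = 0.667
B: (14 − 18)²/18 = 16/18 = 0.889
C: (37 − 36)²/36 = 1/36 = 0.028
D: (7 − 9)²/9 = 4/9 = 0.444
F: (44 − 45)²/45 = 1/45 = 0.022
Sum = 2.05
df = 4. Since 2.05 < 13.277, we do not reject H₀.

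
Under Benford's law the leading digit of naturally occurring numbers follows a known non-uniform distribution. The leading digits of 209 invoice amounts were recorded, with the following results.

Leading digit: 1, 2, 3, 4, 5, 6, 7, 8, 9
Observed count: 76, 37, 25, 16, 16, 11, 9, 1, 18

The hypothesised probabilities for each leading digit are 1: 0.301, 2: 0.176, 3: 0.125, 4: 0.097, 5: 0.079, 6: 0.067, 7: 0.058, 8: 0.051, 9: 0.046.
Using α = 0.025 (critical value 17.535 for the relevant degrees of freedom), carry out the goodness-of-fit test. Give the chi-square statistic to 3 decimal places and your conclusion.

Expected counts E_i = n·p_i: 209×0.301 = 62.909, 209×0.176 = 36.784, 209×0.125 = 26.125, 209×0.097 = 20.273, 209×0.079 = 16.511, 209×0.067 = 14.003, 209×0.058 = 12.122, 209×0.051 = 10.659, 209×0.046 = 9.614.
1: (76 − 62.909)²/62.909 = 171.374281/62.909 = 2.7242
2: (37 − 36.784)²/36.784 = 0.046656/36.784 = 0.0013
3: (25 − 26.125)²/26.125 = 1.265625/26.125 = 0.0484
4: (16 − 20.273)²/20.273 = 18.258529/20.273 = 0.9006
5: (16 − 16.511)²/16.511 = 0.261121/16.511 = 0.0158
6: (11 − 14.003)²/14.003 = 9.018009/14.003 = 0.6440
7: (9 − 12.122)²/12.122 = 9.746884/12.122 = 0.8041
8: (1 − 10.659)²/10.659 = 93.296281/10.659 = 8.7528
9: (18 − 9.614)²/9.614 = 70.324996/9.614 = 7.3149
Sum = 21.206
df = 8. Since 21.206 > 17.535, we reject H₀.

21.206; reject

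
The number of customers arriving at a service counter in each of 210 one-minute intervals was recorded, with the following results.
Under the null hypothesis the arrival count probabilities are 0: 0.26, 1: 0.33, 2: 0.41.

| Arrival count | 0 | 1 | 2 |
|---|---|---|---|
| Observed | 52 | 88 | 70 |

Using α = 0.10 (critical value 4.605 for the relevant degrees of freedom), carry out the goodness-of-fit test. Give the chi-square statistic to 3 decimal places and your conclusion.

8.180; reject

Expected counts E_i = n·p_i: 210×0.26 = 54.6, 210×0.33 = 69.3, 210×0.41 = 86.1.
cat         O        E   (O−E)²/E
0          52     54.6     0.1238
1          88     69.3     5.0460
2          70     86.1     3.0106
Sum = 8.180
df = 2. Since 8.180 > 4.605, we reject H₀.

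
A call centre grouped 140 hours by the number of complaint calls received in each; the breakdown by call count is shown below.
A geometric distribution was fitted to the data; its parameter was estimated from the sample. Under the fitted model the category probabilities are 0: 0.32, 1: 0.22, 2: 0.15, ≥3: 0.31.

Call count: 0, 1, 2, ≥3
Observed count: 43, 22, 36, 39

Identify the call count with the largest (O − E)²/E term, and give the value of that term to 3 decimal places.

2, 10.714

Expected counts E_i = n·p_i: 140×0.32 = 44.8, 140×0.22 = 30.8, 140×0.15 = 21, 140×0.31 = 43.4.
cat         O        E   (O−E)²/E
0          43     44.8     0.0723
1          22     30.8     2.5143
2          36       21    10.7143
≥3         39     43.4     0.4461
The largest term is for 2: 10.714.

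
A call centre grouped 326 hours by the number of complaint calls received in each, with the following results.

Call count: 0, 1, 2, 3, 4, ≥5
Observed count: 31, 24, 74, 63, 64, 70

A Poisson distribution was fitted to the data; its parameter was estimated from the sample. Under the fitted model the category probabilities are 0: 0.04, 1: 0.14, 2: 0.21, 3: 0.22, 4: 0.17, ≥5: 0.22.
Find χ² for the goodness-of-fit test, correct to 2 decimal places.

37.87

Expected counts E_i = n·p_i: 326×0.04 = 13.04, 326×0.14 = 45.64, 326×0.21 = 68.46, 326×0.22 = 71.72, 326×0.17 = 55.42, 326×0.22 = 71.72.
0: (31 − 13.04)²/13.04 = 322.5616/13.04 = 24.736
1: (24 − 45.64)²/45.64 = 468.2896/45.64 = 10.261
2: (74 − 68.46)²/68.46 = 30.6916/68.46 = 0.448
3: (63 − 71.72)²/71.72 = 76.0384/71.72 = 1.060
4: (64 − 55.42)²/55.42 = 73.6164/55.42 = 1.328
≥5: (70 − 71.72)²/71.72 = 2.9584/71.72 = 0.041
Sum = 37.87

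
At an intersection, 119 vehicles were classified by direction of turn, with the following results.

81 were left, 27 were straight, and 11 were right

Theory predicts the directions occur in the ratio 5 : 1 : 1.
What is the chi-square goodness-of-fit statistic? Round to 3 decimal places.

Ratio total = 7. Expected counts: 119×5/7 = 85, 119×1/7 = 17, 119×1/7 = 17.
left: (81 − 85)²/85 = 16/85 = 0.1882
straight: (27 − 17)²/17 = 100/17 = 5.8824
right: (11 − 17)²/17 = 36/17 = 2.1176
Sum = 8.188

8.188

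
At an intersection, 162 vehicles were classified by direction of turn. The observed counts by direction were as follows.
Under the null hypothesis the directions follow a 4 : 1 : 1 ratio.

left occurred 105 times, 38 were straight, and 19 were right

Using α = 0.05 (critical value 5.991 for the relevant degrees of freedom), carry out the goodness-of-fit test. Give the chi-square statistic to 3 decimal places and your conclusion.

Ratio total = 6. Expected counts: 162×4/6 = 108, 162×1/6 = 27, 162×1/6 = 27.
left: (105 − 108)²/108 = 9/108 = 0.0833
straight: (38 − 27)²/27 = 121/27 = 4.4815
right: (19 − 27)²/27 = 64/27 = 2.3704
Sum = 6.935
df = 2. Since 6.935 > 5.991, we reject H₀.

6.935; reject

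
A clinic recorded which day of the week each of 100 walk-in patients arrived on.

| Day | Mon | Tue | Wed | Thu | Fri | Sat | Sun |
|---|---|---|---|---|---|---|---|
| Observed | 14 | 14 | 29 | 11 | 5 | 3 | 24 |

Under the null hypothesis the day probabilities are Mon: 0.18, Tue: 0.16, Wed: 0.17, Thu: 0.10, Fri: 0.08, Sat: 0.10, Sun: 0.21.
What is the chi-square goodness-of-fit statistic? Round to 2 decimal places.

16.16

Expected counts E_i = n·p_i: 100×0.18 = 18, 100×0.16 = 16, 100×0.17 = 17, 100×0.10 = 10, 100×0.08 = 8, 100×0.10 = 10, 100×0.21 = 21.
cat         O        E   (O−E)²/E
Mon        14       18      0.889
Tue        14       16      0.250
Wed        29       17      8.471
Thu        11       10      0.100
Fri         5        8      1.125
Sat         3       10      4.900
Sun        24       21      0.429
Sum = 16.16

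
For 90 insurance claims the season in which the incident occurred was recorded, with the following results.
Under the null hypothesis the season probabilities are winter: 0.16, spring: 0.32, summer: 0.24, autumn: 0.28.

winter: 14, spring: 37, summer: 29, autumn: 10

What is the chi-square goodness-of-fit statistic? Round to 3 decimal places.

Expected counts E_i = n·p_i: 90×0.16 = 14.4, 90×0.32 = 28.8, 90×0.24 = 21.6, 90×0.28 = 25.2.
winter: (14 − 14.4)²/14.4 = 0.16/14.4 = 0.0111
spring: (37 − 28.8)²/28.8 = 67.24/28.8 = 2.3347
summer: (29 − 21.6)²/21.6 = 54.76/21.6 = 2.5352
autumn: (10 − 25.2)²/25.2 = 231.04/25.2 = 9.1683
Sum = 14.049

14.049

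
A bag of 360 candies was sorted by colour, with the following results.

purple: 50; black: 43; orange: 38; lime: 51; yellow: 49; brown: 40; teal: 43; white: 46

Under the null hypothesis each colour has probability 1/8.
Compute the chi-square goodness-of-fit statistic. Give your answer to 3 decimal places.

3.556

Under H₀ each category has probability 1/8, so each expected count is 360/8 = 45.
purple: (50 − 45)²/45 = 25/45 = 0.5556
black: (43 − 45)²/45 = 4/45 = 0.0889
orange: (38 − 45)²/45 = 49/45 = 1.0889
lime: (51 − 45)²/45 = 36/45 = 0.8000
yellow: (49 − 45)²/45 = 16/45 = 0.3556
brown: (40 − 45)²/45 = 25/45 = 0.5556
teal: (43 − 45)²/45 = 4/45 = 0.0889
white: (46 − 45)²/45 = 1/45 = 0.0222
Sum = 3.556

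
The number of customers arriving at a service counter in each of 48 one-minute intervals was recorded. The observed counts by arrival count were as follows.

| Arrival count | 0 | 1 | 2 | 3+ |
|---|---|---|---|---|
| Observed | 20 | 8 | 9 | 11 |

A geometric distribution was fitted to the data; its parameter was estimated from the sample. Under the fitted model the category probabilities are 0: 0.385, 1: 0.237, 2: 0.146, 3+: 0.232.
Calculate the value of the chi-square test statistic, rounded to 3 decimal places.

1.695

Expected counts E_i = n·p_i: 48×0.385 = 18.48, 48×0.237 = 11.376, 48×0.146 = 7.008, 48×0.232 = 11.136.
0: (20 − 18.48)²/18.48 = 2.3104/18.48 = 0.1250
1: (8 − 11.376)²/11.376 = 11.397376/11.376 = 1.0019
2: (9 − 7.008)²/7.008 = 3.968064/7.008 = 0.5662
3+: (11 − 11.136)²/11.136 = 0.018496/11.136 = 0.0017
Sum = 1.695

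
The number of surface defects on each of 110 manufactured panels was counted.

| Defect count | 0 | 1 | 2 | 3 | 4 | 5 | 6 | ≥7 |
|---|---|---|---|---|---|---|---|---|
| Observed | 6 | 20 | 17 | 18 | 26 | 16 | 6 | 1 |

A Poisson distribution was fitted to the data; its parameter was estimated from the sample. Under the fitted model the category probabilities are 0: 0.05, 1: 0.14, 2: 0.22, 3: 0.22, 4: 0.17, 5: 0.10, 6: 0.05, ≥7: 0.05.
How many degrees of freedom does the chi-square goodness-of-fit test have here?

There are k = 8 categories and 1 parameter estimated from the data, so df = 8 − 1 − 1 = 6.

6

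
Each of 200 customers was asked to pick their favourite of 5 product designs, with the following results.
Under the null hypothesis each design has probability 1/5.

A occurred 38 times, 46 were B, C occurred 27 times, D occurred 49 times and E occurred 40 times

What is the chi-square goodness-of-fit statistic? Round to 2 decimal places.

7.25

Expected count for each of the 5 categories: 200/5 = 40.
A: (38 − 40)²/40 = 4/40 = 0.100
B: (46 − 40)²/40 = 36/40 = 0.900
C: (27 − 40)²/40 = 169/40 = 4.225
D: (49 − 40)²/40 = 81/40 = 2.025
E: (40 − 40)²/40 = 0/40 = 0.000
Sum = 7.25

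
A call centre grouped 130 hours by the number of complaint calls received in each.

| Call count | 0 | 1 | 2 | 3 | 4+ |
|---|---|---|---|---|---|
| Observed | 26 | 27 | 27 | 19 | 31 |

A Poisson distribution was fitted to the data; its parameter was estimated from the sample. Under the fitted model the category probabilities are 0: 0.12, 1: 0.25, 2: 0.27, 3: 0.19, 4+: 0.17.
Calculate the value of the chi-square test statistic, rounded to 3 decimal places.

14.633

Expected counts E_i = n·p_i: 130×0.12 = 15.6, 130×0.25 = 32.5, 130×0.27 = 35.1, 130×0.19 = 24.7, 130×0.17 = 22.1.
0: (26 − 15.6)²/15.6 = 108.16/15.6 = 6.9333
1: (27 − 32.5)²/32.5 = 30.25/32.5 = 0.9308
2: (27 − 35.1)²/35.1 = 65.61/35.1 = 1.8692
3: (19 − 24.7)²/24.7 = 32.49/24.7 = 1.3154
4+: (31 − 22.1)²/22.1 = 79.21/22.1 = 3.5842
Sum = 14.633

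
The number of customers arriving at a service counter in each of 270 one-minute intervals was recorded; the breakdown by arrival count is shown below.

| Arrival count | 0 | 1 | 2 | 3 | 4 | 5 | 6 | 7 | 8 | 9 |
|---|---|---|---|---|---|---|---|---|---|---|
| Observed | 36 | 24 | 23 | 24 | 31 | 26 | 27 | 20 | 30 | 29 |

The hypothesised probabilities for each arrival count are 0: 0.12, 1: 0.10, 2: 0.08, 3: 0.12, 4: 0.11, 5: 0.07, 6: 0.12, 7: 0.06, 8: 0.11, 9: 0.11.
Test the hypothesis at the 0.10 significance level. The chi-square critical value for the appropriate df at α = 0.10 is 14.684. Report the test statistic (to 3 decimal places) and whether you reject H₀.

Expected counts E_i = n·p_i: 270×0.12 = 32.4, 270×0.10 = 27, 270×0.08 = 21.6, 270×0.12 = 32.4, 270×0.11 = 29.7, 270×0.07 = 18.9, 270×0.12 = 32.4, 270×0.06 = 16.2, 270×0.11 = 29.7, 270×0.11 = 29.7.
cat         O        E   (O−E)²/E
0          36     32.4     0.4000
1          24       27     0.3333
2          23     21.6     0.0907
3          24     32.4     2.1778
4          31     29.7     0.0569
5          26     18.9     2.6672
6          27     32.4     0.9000
7          20     16.2     0.8914
8          30     29.7     0.0030
9          29     29.7     0.0165
Sum = 7.537
df = 9. Since 7.537 < 14.684, we do not reject H₀.

7.537; do not reject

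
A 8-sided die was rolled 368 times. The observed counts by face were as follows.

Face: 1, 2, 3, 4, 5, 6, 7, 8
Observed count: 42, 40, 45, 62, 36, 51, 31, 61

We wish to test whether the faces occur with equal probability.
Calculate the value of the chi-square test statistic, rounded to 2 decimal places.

Under H₀ each category has probability 1/8, so each expected count is 368/8 = 46.
cat         O        E   (O−E)²/E
1          42       46      0.348
2          40       46      0.783
3          45       46      0.022
4          62       46      5.565
5          36       46      2.174
6          51       46      0.543
7          31       46      4.891
8          61       46      4.891
Sum = 19.22

19.22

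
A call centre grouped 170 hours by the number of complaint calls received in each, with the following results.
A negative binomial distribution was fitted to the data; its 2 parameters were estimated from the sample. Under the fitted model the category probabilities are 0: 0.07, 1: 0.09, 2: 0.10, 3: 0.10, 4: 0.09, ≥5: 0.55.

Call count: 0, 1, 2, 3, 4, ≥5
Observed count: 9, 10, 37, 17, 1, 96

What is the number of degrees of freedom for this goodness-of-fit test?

3

There are k = 6 categories and 2 parameters estimated from the data, so df = 6 − 1 − 2 = 3.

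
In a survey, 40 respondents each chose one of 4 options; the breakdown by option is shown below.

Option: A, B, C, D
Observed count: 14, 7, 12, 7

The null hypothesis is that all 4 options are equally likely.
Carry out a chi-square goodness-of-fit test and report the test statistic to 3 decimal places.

3.800

Under H₀ each category has probability 1/4, so each expected count is 40/4 = 10.
χ² = (14−10)²/10 + (7−10)²/10 + (12−10)²/10 + (7−10)²/10
   = 1.6000 + 0.9000 + 0.4000 + 0.9000
Sum = 3.800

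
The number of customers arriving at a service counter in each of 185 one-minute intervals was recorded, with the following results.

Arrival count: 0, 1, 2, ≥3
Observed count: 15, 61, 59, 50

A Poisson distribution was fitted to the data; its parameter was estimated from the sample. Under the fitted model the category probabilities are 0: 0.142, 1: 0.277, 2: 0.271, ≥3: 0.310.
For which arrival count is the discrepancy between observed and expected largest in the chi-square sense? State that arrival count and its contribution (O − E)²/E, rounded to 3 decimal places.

Expected counts E_i = n·p_i: 185×0.142 = 26.27, 185×0.277 = 51.245, 185×0.271 = 50.135, 185×0.310 = 57.35.
0: (15 − 26.27)²/26.27 = 127.0129/26.27 = 4.8349
1: (61 − 51.245)²/51.245 = 95.160025/51.245 = 1.8570
2: (59 − 50.135)²/50.135 = 78.588225/50.135 = 1.5675
≥3: (50 − 57.35)²/57.35 = 54.0225/57.35 = 0.9420
The largest term is for 0: 4.835.

0, 4.835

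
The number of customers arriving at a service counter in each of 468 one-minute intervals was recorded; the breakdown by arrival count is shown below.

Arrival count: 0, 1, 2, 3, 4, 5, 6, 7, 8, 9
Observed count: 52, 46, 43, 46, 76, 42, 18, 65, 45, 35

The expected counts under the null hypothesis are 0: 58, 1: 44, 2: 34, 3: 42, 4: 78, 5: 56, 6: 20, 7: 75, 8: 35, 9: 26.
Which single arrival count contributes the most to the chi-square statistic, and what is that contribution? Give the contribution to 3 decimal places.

5, 3.500

cat         O        E   (O−E)²/E
0          52       58     0.6207
1          46       44     0.0909
2          43       34     2.3824
3          46       42     0.3810
4          76       78     0.0513
5          42       56     3.5000
6          18       20     0.2000
7          65       75     1.3333
8          45       35     2.8571
9          35       26     3.1154
The largest term is for 5: 3.500.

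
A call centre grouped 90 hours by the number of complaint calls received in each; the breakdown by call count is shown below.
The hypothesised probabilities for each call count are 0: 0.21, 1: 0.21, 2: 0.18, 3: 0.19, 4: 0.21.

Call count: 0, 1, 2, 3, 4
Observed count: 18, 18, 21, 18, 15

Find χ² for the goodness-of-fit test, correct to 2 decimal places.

Expected counts E_i = n·p_i: 90×0.21 = 18.9, 90×0.21 = 18.9, 90×0.18 = 16.2, 90×0.19 = 17.1, 90×0.21 = 18.9.
0: (18 − 18.9)²/18.9 = 0.81/18.9 = 0.043
1: (18 − 18.9)²/18.9 = 0.81/18.9 = 0.043
2: (21 − 16.2)²/16.2 = 23.04/16.2 = 1.422
3: (18 − 17.1)²/17.1 = 0.81/17.1 = 0.047
4: (15 − 18.9)²/18.9 = 15.21/18.9 = 0.805
Sum = 2.36

2.36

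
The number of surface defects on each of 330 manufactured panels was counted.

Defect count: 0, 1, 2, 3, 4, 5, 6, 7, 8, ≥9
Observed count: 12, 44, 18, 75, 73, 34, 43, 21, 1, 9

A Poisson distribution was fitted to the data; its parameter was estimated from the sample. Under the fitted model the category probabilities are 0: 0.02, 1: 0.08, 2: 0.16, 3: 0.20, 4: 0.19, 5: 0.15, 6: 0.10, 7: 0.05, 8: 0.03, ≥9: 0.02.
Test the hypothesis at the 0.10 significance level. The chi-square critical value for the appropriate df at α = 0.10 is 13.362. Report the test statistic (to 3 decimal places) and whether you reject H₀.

Expected counts E_i = n·p_i: 330×0.02 = 6.6, 330×0.08 = 26.4, 330×0.16 = 52.8, 330×0.20 = 66, 330×0.19 = 62.7, 330×0.15 = 49.5, 330×0.10 = 33, 330×0.05 = 16.5, 330×0.03 = 9.9, 330×0.02 = 6.6.
cat         O        E   (O−E)²/E
0          12      6.6     4.4182
1          44     26.4    11.7333
2          18     52.8    22.9364
3          75       66     1.2273
4          73     62.7     1.6920
5          34     49.5     4.8535
6          43       33     3.0303
7          21     16.5     1.2273
8           1      9.9     8.0010
≥9          9      6.6     0.8727
Sum = 59.992
df = 8. Since 59.992 > 13.362, we reject H₀.

59.992; reject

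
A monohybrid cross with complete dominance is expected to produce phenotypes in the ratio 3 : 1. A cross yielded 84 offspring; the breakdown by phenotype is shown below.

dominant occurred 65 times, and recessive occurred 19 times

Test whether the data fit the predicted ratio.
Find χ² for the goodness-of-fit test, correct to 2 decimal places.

Ratio total = 4. Expected counts: 84×3/4 = 63, 84×1/4 = 21.
cat            O        E   (O−E)²/E
dominant      65       63      0.063
recessive     19       21      0.190
Sum = 0.25

0.25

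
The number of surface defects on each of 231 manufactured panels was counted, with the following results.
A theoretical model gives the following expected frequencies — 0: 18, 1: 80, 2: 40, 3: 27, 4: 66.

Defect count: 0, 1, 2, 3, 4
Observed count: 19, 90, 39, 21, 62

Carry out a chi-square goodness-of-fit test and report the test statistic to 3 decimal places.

2.906

0: (19 − 18)²/18 = 1/18 = 0.0556
1: (90 − 80)²/80 = 100/80 = 1.2500
2: (39 − 40)²/40 = 1/40 = 0.0250
3: (21 − 27)²/27 = 36/27 = 1.3333
4: (62 − 66)²/66 = 16/66 = 0.2424
Sum = 2.906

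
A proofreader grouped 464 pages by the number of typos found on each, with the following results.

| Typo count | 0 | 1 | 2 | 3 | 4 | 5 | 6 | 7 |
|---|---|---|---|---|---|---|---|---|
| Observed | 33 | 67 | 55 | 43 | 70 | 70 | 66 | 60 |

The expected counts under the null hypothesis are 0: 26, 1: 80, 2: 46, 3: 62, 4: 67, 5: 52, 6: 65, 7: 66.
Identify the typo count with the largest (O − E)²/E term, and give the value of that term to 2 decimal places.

χ² = (33−26)²/26 + (67−80)²/80 + (55−46)²/46 + (43−62)²/62 + (70−67)²/67 + (70−52)²/52 + (66−65)²/65 + (60−66)²/66
   = 1.885 + 2.113 + 1.761 + 5.823 + 0.134 + 6.231 + 0.015 + 0.545
The largest term is for 5: 6.23.

5, 6.23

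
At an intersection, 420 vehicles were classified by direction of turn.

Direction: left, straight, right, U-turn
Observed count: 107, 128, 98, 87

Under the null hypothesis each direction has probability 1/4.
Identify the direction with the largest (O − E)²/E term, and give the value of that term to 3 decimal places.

straight, 5.038

Under H₀ each category has probability 1/4, so each expected count is 420/4 = 105.
left: (107 − 105)²/105 = 4/105 = 0.0381
straight: (128 − 105)²/105 = 529/105 = 5.0381
right: (98 − 105)²/105 = 49/105 = 0.4667
U-turn: (87 − 105)²/105 = 324/105 = 3.0857
The largest term is for straight: 5.038.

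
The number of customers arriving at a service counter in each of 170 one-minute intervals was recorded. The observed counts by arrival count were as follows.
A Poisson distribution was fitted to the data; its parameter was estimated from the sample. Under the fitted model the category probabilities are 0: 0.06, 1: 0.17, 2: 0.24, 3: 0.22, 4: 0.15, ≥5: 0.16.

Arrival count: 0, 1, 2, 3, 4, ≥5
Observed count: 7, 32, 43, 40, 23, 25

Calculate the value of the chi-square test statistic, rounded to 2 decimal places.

2.06

Expected counts E_i = n·p_i: 170×0.06 = 10.2, 170×0.17 = 28.9, 170×0.24 = 40.8, 170×0.22 = 37.4, 170×0.15 = 25.5, 170×0.16 = 27.2.
0: (7 − 10.2)²/10.2 = 10.24/10.2 = 1.004
1: (32 − 28.9)²/28.9 = 9.61/28.9 = 0.333
2: (43 − 40.8)²/40.8 = 4.84/40.8 = 0.119
3: (40 − 37.4)²/37.4 = 6.76/37.4 = 0.181
4: (23 − 25.5)²/25.5 = 6.25/25.5 = 0.245
≥5: (25 − 27.2)²/27.2 = 4.84/27.2 = 0.178
Sum = 2.06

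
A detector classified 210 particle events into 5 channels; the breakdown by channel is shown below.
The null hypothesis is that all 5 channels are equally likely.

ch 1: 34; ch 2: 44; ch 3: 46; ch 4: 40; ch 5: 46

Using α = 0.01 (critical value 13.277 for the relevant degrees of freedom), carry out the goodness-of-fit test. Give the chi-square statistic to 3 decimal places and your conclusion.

2.476; do not reject

Expected count for each of the 5 categories: 210/5 = 42.
ch 1: (34 − 42)²/42 = 64/42 = 1.5238
ch 2: (44 − 42)²/42 = 4/42 = 0.0952
ch 3: (46 − 42)²/42 = 16/42 = 0.3810
ch 4: (40 − 42)²/42 = 4/42 = 0.0952
ch 5: (46 − 42)²/42 = 16/42 = 0.3810
Sum = 2.476
df = 4. Since 2.476 < 13.277, we do not reject H₀.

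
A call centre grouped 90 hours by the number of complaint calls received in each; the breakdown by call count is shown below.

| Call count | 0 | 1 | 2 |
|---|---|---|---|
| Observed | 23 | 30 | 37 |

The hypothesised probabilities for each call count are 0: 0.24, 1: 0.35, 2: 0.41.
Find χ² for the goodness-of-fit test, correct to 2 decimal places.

0.16

Expected counts E_i = n·p_i: 90×0.24 = 21.6, 90×0.35 = 31.5, 90×0.41 = 36.9.
cat         O        E   (O−E)²/E
0          23     21.6      0.091
1          30     31.5      0.071
2          37     36.9      0.000
Sum = 0.16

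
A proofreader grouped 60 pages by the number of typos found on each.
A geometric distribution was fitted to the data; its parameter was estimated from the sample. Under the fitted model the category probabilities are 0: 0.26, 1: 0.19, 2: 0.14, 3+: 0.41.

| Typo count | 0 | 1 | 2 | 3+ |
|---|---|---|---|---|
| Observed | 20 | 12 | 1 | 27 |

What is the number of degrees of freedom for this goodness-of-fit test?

There are k = 4 categories and 1 parameter estimated from the data, so df = 4 − 1 − 1 = 2.

2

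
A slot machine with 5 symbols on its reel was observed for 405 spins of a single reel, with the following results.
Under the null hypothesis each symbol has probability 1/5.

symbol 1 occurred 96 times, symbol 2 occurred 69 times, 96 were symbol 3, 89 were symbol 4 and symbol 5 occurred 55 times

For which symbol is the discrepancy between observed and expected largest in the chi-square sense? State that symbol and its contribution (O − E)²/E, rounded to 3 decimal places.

Under H₀ each category has probability 1/5, so each expected count is 405/5 = 81.
cat           O        E   (O−E)²/E
symbol 1     96       81     2.7778
symbol 2     69       81     1.7778
symbol 3     96       81     2.7778
symbol 4     89       81     0.7901
symbol 5     55       81     8.3457
The largest term is for symbol 5: 8.346.

symbol 5, 8.346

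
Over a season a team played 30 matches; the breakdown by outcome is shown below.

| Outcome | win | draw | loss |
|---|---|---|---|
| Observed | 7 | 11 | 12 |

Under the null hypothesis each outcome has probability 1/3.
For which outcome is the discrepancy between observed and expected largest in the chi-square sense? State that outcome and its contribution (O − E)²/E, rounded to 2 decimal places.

win, 0.90

Expected count for each of the 3 categories: 30/3 = 10.
χ² = (7−10)²/10 + (11−10)²/10 + (12−10)²/10
   = 0.900 + 0.100 + 0.400
The largest term is for win: 0.90.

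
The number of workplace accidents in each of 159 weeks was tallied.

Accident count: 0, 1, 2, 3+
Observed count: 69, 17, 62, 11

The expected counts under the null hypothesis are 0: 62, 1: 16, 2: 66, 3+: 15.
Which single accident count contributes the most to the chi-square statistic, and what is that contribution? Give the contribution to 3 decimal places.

cat         O        E   (O−E)²/E
0          69       62     0.7903
1          17       16     0.0625
2          62       66     0.2424
3+         11       15     1.0667
The largest term is for 3+: 1.067.

3+, 1.067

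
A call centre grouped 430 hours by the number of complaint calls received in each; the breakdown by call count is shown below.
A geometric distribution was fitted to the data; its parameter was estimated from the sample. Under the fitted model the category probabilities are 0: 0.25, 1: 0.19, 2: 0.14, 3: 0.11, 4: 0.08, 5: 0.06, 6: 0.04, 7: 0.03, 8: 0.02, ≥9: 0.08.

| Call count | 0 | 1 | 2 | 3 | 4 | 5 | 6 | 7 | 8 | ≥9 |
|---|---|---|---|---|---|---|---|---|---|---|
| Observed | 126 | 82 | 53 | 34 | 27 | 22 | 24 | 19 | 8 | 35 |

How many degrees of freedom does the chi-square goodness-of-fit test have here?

8

There are k = 10 categories and 1 parameter estimated from the data, so df = 10 − 1 − 1 = 8.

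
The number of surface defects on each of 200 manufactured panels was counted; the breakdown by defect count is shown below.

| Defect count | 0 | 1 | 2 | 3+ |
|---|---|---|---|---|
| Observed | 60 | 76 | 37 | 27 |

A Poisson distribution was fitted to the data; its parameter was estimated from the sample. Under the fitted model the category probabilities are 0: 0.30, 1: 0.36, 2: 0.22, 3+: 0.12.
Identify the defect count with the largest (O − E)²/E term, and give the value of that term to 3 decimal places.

2, 1.114

Expected counts E_i = n·p_i: 200×0.30 = 60, 200×0.36 = 72, 200×0.22 = 44, 200×0.12 = 24.
0: (60 − 60)²/60 = 0/60 = 0.0000
1: (76 − 72)²/72 = 16/72 = 0.2222
2: (37 − 44)²/44 = 49/44 = 1.1136
3+: (27 − 24)²/24 = 9/24 = 0.3750
The largest term is for 2: 1.114.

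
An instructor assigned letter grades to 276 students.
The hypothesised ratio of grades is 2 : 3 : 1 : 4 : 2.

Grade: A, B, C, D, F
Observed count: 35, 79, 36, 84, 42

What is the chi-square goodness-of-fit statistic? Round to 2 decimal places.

12.47

Ratio total = 12. Expected counts: 276×2/12 = 46, 276×3/12 = 69, 276×1/12 = 23, 276×4/12 = 92, 276×2/12 = 46.
A: (35 − 46)²/46 = 121/46 = 2.630
B: (79 − 69)²/69 = 100/69 = 1.449
C: (36 − 23)²/23 = 169/23 = 7.348
D: (84 − 92)²/92 = 64/92 = 0.696
F: (42 − 46)²/46 = 16/46 = 0.348
Sum = 12.47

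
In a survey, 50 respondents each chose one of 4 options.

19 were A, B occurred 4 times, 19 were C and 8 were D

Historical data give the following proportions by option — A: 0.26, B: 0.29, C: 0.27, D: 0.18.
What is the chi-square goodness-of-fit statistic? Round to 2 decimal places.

Expected counts E_i = n·p_i: 50×0.26 = 13, 50×0.29 = 14.5, 50×0.27 = 13.5, 50×0.18 = 9.
cat         O        E   (O−E)²/E
A          19       13      2.769
B           4     14.5      7.603
C          19     13.5      2.241
D           8        9      0.111
Sum = 12.72

12.72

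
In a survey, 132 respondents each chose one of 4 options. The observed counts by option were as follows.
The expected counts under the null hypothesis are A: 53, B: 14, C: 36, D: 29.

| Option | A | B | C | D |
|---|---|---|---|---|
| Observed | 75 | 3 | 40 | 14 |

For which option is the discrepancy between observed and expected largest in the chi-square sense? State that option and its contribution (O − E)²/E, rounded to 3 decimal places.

χ² = (75−53)²/53 + (3−14)²/14 + (40−36)²/36 + (14−29)²/29
   = 9.1321 + 8.6429 + 0.4444 + 7.7586
The largest term is for A: 9.132.

A, 9.132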